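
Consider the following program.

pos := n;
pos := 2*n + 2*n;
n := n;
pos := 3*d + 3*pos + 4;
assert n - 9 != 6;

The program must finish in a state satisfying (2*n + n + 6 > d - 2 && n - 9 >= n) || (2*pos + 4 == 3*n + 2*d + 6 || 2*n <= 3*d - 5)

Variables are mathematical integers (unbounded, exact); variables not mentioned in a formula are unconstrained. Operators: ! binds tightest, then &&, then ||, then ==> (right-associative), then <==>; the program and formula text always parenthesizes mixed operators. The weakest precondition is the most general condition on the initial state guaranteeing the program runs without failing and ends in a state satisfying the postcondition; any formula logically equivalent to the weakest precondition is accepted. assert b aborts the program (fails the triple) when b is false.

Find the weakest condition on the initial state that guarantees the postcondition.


Working backward. After the program, the postcondition (2*n + n + 6 > d - 2 && n - 9 >= n) || (2*pos + 4 == 3*n + 2*d + 6 || 2*n <= 3*d - 5) must hold; in canonical form it is 2*pos == 2*d + 3*n + 2 || 2*n <= 3*d - 5.
Before assert n - 9 != 6: n != 15 && (2*pos == 2*d + 3*n + 2 || 2*n <= 3*d - 5)
Before pos := 3*d + 3*pos + 4: n != 15 && (4*d + 6*pos == 3*n - 6 || 2*n <= 3*d - 5)
Before n := n: n != 15 && (4*d + 6*pos == 3*n - 6 || 2*n <= 3*d - 5)
Before pos := 2*n + 2*n: n != 15 && (4*d + 21*n == -6 || 2*n <= 3*d - 5)
Before pos := n: n != 15 && (4*d + 21*n == -6 || 2*n <= 3*d - 5)
Answer: WP = n != 15 && (4*d + 21*n == -6 || 2*n <= 3*d - 5)


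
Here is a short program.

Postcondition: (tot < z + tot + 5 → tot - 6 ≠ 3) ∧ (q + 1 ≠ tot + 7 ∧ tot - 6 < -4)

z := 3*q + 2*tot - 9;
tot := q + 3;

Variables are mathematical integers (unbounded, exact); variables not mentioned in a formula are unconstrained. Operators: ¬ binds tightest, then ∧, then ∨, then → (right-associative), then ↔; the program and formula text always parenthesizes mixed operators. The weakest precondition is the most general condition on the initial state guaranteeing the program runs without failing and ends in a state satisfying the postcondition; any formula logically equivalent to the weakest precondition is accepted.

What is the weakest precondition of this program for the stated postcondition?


Working backward. After the program, the postcondition (tot < z + tot + 5 → tot - 6 ≠ 3) ∧ (q + 1 ≠ tot + 7 ∧ tot - 6 < -4) must hold; in canonical form it is (z > -5 → tot ≠ 9) ∧ q ≠ tot + 6 ∧ tot < 2.
Before tot := q + 3: (z > -5 → q ≠ 6) ∧ q < -1
Before z := 3*q + 2*tot - 9: (3*q + 2*tot > 4 → q ≠ 6) ∧ q < -1
Answer: WP = (3*q + 2*tot > 4 → q ≠ 6) ∧ q < -1


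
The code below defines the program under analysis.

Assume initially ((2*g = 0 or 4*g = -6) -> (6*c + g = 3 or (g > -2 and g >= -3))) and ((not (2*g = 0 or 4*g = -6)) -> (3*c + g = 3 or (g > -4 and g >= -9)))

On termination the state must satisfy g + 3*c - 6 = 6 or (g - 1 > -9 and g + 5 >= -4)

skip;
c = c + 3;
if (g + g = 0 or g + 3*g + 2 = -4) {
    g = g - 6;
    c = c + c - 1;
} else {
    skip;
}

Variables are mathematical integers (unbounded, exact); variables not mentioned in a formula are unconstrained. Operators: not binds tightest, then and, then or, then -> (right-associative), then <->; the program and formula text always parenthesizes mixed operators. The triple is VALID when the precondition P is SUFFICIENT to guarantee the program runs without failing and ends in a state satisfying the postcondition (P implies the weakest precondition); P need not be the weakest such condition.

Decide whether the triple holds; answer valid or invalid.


Working backward. After the program, the postcondition g + 3*c - 6 = 6 or (g - 1 > -9 and g + 5 >= -4) must hold; in canonical form it is 3*c + g = 12 or (g > -8 and g >= -9).
Then branch requires 6*c + g = 21 or (g > -2 and g >= -3); else branch requires 3*c + g = 12 or (g > -8 and g >= -9).
Before the if: ((2*g = 0 or 4*g = -6) -> (6*c + g = 21 or (g > -2 and g >= -3))) and ((not (2*g = 0 or 4*g = -6)) -> (3*c + g = 12 or (g > -8 and g >= -9)))
Before c := c + 3: ((2*g = 0 or 4*g = -6) -> (6*c + g = 3 or (g > -2 and g >= -3))) and ((not (2*g = 0 or 4*g = -6)) -> (3*c + g = 3 or (g > -8 and g >= -9)))
Before skip: ((2*g = 0 or 4*g = -6) -> (6*c + g = 3 or (g > -2 and g >= -3))) and ((not (2*g = 0 or 4*g = -6)) -> (3*c + g = 3 or (g > -8 and g >= -9)))
The weakest precondition is ((2*g = 0 or 4*g = -6) -> (6*c + g = 3 or (g > -2 and g >= -3))) and ((not (2*g = 0 or 4*g = -6)) -> (3*c + g = 3 or (g > -8 and g >= -9))).
Check whether ((2*g = 0 or 4*g = -6) -> (6*c + g = 3 or (g > -2 and g >= -3))) and ((not (2*g = 0 or 4*g = -6)) -> (3*c + g = 3 or (g > -4 and g >= -9))) implies it.
Every state satisfying the precondition satisfies the weakest precondition: the implication holds.
Answer: valid


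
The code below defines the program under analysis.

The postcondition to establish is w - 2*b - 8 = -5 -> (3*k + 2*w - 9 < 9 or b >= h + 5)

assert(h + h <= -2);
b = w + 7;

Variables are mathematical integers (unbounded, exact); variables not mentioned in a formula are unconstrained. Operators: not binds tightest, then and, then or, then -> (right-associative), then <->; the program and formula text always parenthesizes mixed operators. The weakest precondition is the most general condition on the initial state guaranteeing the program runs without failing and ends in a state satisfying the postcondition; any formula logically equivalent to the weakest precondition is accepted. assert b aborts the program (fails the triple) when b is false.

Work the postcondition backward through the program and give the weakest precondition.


Working backward. After the program, the postcondition w - 2*b - 8 = -5 -> (3*k + 2*w - 9 < 9 or b >= h + 5) must hold; in canonical form it is w = 2*b + 3 -> (3*k + 2*w < 18 or b >= h + 5).
Before b := w + 7: w = -17 -> (3*k + 2*w < 18 or w >= h - 2)
Before assert h + h <= -2: 2*h <= -2 and (w = -17 -> (3*k + 2*w < 18 or w >= h - 2))
Answer: WP = 2*h <= -2 and (w = -17 -> (3*k + 2*w < 18 or w >= h - 2))


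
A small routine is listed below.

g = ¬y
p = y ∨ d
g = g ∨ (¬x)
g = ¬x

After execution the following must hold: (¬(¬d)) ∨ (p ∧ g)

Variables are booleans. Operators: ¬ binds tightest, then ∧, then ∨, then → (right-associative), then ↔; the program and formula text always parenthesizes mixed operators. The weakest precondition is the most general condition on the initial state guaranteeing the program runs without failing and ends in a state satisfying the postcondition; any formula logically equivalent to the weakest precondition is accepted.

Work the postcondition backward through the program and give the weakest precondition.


Working backward. After the program, the postcondition (¬(¬d)) ∨ (p ∧ g) must hold; in canonical form it is d ∨ (p ∧ g).
Before g := ¬x: d ∨ (p ∧ (¬x))
Before g := g ∨ (¬x): d ∨ (p ∧ (¬x))
Before p := y ∨ d: d ∨ ((y ∨ d) ∧ (¬x))
Before g := ¬y: d ∨ ((y ∨ d) ∧ (¬x))
Answer: WP = d ∨ ((y ∨ d) ∧ (¬x))


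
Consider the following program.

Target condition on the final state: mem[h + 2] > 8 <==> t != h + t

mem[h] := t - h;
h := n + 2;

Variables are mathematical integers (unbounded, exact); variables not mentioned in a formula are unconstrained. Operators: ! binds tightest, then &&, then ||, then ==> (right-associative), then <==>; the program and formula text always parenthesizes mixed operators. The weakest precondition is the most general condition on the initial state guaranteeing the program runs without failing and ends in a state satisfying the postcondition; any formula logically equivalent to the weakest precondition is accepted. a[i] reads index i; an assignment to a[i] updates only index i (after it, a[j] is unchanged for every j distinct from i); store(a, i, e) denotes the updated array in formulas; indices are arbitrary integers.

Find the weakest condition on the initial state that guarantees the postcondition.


Working backward. After the program, the postcondition mem[h + 2] > 8 <==> t != h + t must hold; in canonical form it is mem[h + 2] > 8 <==> h != 0.
Before h := n + 2: mem[n + 4] > 8 <==> n != -2
Before mem[h] := t - h: store(mem, h, -h + t)[n + 4] > 8 <==> n != -2
Answer: WP = store(mem, h, -h + t)[n + 4] > 8 <==> n != -2


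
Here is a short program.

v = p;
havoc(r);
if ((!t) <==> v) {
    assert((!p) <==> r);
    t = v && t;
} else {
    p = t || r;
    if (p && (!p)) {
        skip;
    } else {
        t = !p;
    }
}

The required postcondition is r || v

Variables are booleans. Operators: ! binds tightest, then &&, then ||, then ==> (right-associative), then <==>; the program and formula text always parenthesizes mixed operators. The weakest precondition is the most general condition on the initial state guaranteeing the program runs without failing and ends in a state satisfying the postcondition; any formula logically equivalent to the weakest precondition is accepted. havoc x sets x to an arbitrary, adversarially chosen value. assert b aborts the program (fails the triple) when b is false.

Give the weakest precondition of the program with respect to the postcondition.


Working backward. After the program, r || v must hold.
Then branch requires ((!p) <==> r) && (r || v); else branch requires r || v.
Before the if: (((!t) <==> v) ==> (((!p) <==> r) && (r || v))) && ((!((!t) <==> v)) ==> (r || v))
Before havoc r: (((!t) <==> v) ==> (!p)) && (((!t) <==> v) ==> (p && v)) && ((!((!t) <==> v)) ==> v)
Before v := p: (((!t) <==> p) ==> (!p)) && (((!t) <==> p) ==> p) && ((!((!t) <==> p)) ==> p)
Answer: WP = (((!t) <==> p) ==> (!p)) && (((!t) <==> p) ==> p) && ((!((!t) <==> p)) ==> p)


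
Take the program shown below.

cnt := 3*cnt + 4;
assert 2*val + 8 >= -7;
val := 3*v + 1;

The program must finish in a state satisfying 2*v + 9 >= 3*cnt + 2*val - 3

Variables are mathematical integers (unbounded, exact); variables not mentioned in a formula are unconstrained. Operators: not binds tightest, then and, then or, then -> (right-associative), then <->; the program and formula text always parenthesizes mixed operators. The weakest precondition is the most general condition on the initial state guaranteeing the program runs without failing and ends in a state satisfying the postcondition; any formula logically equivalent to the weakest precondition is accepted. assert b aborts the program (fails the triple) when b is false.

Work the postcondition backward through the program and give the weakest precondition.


Working backward. After the program, the postcondition 2*v + 9 >= 3*cnt + 2*val - 3 must hold; in canonical form it is 2*v >= 3*cnt + 2*val - 12.
Before val := 3*v + 1: 3*cnt + 4*v <= 10
Before assert 2*val + 8 >= -7: 2*val >= -15 and 3*cnt + 4*v <= 10
Before cnt := 3*cnt + 4: 2*val >= -15 and 9*cnt + 4*v <= -2
Answer: WP = 2*val >= -15 and 9*cnt + 4*v <= -2


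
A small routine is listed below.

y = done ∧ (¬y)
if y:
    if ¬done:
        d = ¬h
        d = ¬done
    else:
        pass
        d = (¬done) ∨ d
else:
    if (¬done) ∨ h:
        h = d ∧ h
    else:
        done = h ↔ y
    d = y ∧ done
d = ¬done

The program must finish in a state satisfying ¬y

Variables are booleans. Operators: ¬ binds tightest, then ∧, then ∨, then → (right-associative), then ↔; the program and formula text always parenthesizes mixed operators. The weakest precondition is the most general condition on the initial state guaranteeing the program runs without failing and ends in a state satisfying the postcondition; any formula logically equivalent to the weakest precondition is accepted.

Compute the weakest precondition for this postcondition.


Working backward. After the program, ¬y must hold.
Before d := ¬done: ¬y
Then branch requires ((¬done) → (¬y)) ∧ (done → (¬y)); else branch requires (((¬done) ∨ h) → (¬y)) ∧ ((¬((¬done) ∨ h)) → (¬y)).
Before the if: (y → (((¬done) → (¬y)) ∧ (done → (¬y)))) ∧ ((¬y) → ((((¬done) ∨ h) → (¬y)) ∧ ((¬((¬done) ∨ h)) → (¬y))))
Before y := done ∧ (¬y): ((done ∧ (¬y)) → (((¬done) → (¬(done ∧ (¬y)))) ∧ (done → (¬(done ∧ (¬y)))))) ∧ ((¬(done ∧ (¬y))) → ((((¬done) ∨ h) → (¬(done ∧ (¬y)))) ∧ ((¬((¬done) ∨ h)) → (¬(done ∧ (¬y))))))
Answer: WP = ((done ∧ (¬y)) → (((¬done) → (¬(done ∧ (¬y)))) ∧ (done → (¬(done ∧ (¬y)))))) ∧ ((¬(done ∧ (¬y))) → ((((¬done) ∨ h) → (¬(done ∧ (¬y)))) ∧ ((¬((¬done) ∨ h)) → (¬(done ∧ (¬y))))))


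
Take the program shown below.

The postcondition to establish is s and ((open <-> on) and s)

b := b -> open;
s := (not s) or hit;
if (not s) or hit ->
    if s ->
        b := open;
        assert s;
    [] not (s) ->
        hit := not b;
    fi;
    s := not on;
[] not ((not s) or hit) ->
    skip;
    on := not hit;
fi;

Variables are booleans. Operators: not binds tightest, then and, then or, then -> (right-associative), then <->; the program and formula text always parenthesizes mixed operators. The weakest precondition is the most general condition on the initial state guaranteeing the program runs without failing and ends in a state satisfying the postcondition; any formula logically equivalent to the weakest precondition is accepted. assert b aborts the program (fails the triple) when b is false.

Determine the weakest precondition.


Working backward. After the program, the postcondition s and ((open <-> on) and s) must hold; in canonical form it is s and (open <-> on).
Then branch requires (s -> (s and (not on) and (open <-> on))) and ((not s) -> ((not on) and (open <-> on))); else branch requires s and (open <-> (not hit)).
Before the if: (((not s) or hit) -> ((s -> (s and (not on) and (open <-> on))) and ((not s) -> ((not on) and (open <-> on))))) and ((not ((not s) or hit)) -> (s and (open <-> (not hit))))
Before s := (not s) or hit: (((not ((not s) or hit)) or hit) -> ((((not s) or hit) -> (((not s) or hit) and (not on) and (open <-> on))) and ((not ((not s) or hit)) -> ((not on) and (open <-> on))))) and ((not ((not ((not s) or hit)) or hit)) -> (((not s) or hit) and (open <-> (not hit))))
Before b := b -> open: (((not ((not s) or hit)) or hit) -> ((((not s) or hit) -> (((not s) or hit) and (not on) and (open <-> on))) and ((not ((not s) or hit)) -> ((not on) and (open <-> on))))) and ((not ((not ((not s) or hit)) or hit)) -> (((not s) or hit) and (open <-> (not hit))))
Answer: WP = (((not ((not s) or hit)) or hit) -> ((((not s) or hit) -> (((not s) or hit) and (not on) and (open <-> on))) and ((not ((not s) or hit)) -> ((not on) and (open <-> on))))) and ((not ((not ((not s) or hit)) or hit)) -> (((not s) or hit) and (open <-> (not hit))))


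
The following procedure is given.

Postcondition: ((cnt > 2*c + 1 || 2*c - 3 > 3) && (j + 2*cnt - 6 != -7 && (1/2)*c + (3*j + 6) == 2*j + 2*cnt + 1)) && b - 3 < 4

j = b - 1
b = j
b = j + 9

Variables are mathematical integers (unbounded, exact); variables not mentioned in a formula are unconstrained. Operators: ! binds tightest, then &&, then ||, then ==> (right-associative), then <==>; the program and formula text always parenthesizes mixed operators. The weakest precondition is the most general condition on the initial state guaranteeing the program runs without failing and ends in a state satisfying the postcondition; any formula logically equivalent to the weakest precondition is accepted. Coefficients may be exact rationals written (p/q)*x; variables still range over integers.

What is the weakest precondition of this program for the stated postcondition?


Working backward. After the program, the postcondition ((cnt > 2*c + 1 || 2*c - 3 > 3) && (j + 2*cnt - 6 != -7 && (1/2)*c + (3*j + 6) == 2*j + 2*cnt + 1)) && b - 3 < 4 must hold; in canonical form it is (cnt > 2*c + 1 || 2*c > 6) && 2*cnt + j != -1 && (1/2)*c + j == 2*cnt - 5 && b < 7.
Before b := j + 9: (cnt > 2*c + 1 || 2*c > 6) && 2*cnt + j != -1 && (1/2)*c + j == 2*cnt - 5 && j < -2
Before b := j: (cnt > 2*c + 1 || 2*c > 6) && 2*cnt + j != -1 && (1/2)*c + j == 2*cnt - 5 && j < -2
Before j := b - 1: (cnt > 2*c + 1 || 2*c > 6) && b + 2*cnt != 0 && b + (1/2)*c == 2*cnt - 4 && b < -1
Answer: WP = (cnt > 2*c + 1 || 2*c > 6) && b + 2*cnt != 0 && b + (1/2)*c == 2*cnt - 4 && b < -1


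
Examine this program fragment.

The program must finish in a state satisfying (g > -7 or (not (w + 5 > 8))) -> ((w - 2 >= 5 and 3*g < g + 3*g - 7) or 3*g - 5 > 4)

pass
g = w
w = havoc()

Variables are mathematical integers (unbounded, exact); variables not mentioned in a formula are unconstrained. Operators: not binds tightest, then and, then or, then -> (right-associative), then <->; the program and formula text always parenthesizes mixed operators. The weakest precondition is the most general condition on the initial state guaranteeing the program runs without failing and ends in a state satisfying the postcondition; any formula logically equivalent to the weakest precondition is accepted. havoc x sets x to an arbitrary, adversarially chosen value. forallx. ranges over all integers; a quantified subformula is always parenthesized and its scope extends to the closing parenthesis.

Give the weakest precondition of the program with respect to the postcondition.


Working backward. After the program, the postcondition (g > -7 or (not (w + 5 > 8))) -> ((w - 2 >= 5 and 3*g < g + 3*g - 7) or 3*g - 5 > 4) must hold; in canonical form it is (g > -7 or (not (w > 3))) -> ((w >= 7 and g > 7) or 3*g > 9).
Before havoc w: forall w_1. ((g > -7 or (not (w_1 > 3))) -> ((w_1 >= 7 and g > 7) or 3*g > 9))
Before g := w: forall w_1. ((w > -7 or (not (w_1 > 3))) -> ((w_1 >= 7 and w > 7) or 3*w > 9))
Before skip: forall w_1. ((w > -7 or (not (w_1 > 3))) -> ((w_1 >= 7 and w > 7) or 3*w > 9))
Answer: WP = forall w_1. ((w > -7 or (not (w_1 > 3))) -> ((w_1 >= 7 and w > 7) or 3*w > 9))


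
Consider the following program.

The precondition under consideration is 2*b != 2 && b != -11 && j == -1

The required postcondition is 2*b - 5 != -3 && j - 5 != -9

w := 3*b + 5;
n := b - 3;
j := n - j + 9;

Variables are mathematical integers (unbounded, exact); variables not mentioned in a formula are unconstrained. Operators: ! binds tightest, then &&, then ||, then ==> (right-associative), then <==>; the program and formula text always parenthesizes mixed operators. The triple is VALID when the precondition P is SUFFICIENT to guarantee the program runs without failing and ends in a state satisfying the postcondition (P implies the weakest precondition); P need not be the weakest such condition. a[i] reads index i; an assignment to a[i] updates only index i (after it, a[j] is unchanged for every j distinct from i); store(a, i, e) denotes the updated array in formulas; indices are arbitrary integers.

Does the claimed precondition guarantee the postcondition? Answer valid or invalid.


Working backward. After the program, the postcondition 2*b - 5 != -3 && j - 5 != -9 must hold; in canonical form it is 2*b != 2 && j != -4.
Before j := n - j + 9: 2*b != 2 && n != j - 13
Before n := b - 3: 2*b != 2 && b != j - 10
Before w := 3*b + 5: 2*b != 2 && b != j - 10
The weakest precondition is 2*b != 2 && b != j - 10.
Check whether 2*b != 2 && b != -11 && j == -1 implies it.
Every state satisfying the precondition satisfies the weakest precondition: the implication holds.
Answer: valid


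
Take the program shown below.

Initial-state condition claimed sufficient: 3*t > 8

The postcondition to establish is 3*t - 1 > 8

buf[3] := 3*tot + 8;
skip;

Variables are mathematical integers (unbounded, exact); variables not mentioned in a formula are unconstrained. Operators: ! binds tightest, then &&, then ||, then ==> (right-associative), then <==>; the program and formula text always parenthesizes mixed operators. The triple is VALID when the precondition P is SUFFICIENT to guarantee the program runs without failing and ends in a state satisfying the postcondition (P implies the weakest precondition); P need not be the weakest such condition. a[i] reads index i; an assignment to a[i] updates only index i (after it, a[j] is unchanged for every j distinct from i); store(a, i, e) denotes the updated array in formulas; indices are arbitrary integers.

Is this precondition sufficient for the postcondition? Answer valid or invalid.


Working backward. After the program, the postcondition 3*t - 1 > 8 must hold; in canonical form it is 3*t > 9.
Before skip: 3*t > 9
Before buf[3] := 3*tot + 8: 3*t > 9
The weakest precondition is 3*t > 9.
Check whether 3*t > 8 implies it.
Countermodel: at the initial state t = 3, the precondition holds but the weakest precondition fails.
Answer: invalid


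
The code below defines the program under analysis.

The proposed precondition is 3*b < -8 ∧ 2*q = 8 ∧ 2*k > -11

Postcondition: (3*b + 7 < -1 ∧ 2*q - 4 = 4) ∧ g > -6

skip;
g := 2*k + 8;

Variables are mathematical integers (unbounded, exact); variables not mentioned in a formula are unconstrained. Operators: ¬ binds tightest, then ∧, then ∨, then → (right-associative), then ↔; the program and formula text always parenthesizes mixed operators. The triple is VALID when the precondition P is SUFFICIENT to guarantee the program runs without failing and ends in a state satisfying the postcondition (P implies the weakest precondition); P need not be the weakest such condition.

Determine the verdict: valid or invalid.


Working backward. After the program, the postcondition (3*b + 7 < -1 ∧ 2*q - 4 = 4) ∧ g > -6 must hold; in canonical form it is 3*b < -8 ∧ 2*q = 8 ∧ g > -6.
Before g := 2*k + 8: 3*b < -8 ∧ 2*q = 8 ∧ 2*k > -14
Before skip: 3*b < -8 ∧ 2*q = 8 ∧ 2*k > -14
The weakest precondition is 3*b < -8 ∧ 2*q = 8 ∧ 2*k > -14.
Check whether 3*b < -8 ∧ 2*q = 8 ∧ 2*k > -11 implies it.
Every state satisfying the precondition satisfies the weakest precondition: the implication holds.
Answer: valid


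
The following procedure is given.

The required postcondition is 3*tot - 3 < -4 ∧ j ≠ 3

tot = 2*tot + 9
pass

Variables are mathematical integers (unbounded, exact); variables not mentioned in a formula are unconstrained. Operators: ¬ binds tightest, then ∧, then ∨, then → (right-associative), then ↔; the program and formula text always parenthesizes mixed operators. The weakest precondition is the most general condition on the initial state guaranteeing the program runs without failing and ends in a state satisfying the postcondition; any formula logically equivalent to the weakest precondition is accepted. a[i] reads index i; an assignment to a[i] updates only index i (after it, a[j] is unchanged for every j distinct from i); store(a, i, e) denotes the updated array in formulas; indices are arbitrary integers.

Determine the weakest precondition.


Working backward. After the program, the postcondition 3*tot - 3 < -4 ∧ j ≠ 3 must hold; in canonical form it is 3*tot < -1 ∧ j ≠ 3.
Before skip: 3*tot < -1 ∧ j ≠ 3
Before tot := 2*tot + 9: 6*tot < -28 ∧ j ≠ 3
Answer: WP = 6*tot < -28 ∧ j ≠ 3


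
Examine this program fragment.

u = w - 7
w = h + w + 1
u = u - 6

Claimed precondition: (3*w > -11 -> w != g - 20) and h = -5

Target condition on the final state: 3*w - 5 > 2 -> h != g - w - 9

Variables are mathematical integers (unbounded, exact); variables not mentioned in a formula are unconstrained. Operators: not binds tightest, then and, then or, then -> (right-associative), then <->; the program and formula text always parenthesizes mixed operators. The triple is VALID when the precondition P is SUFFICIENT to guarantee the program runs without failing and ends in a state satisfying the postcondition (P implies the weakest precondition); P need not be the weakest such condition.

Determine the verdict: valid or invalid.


Working backward. After the program, the postcondition 3*w - 5 > 2 -> h != g - w - 9 must hold; in canonical form it is 3*w > 7 -> h + w != g - 9.
Before u := u - 6: 3*w > 7 -> h + w != g - 9
Before w := h + w + 1: 3*h + 3*w > 4 -> 2*h + w != g - 10
Before u := w - 7: 3*h + 3*w > 4 -> 2*h + w != g - 10
The weakest precondition is 3*h + 3*w > 4 -> 2*h + w != g - 10.
Check whether (3*w > -11 -> w != g - 20) and h = -5 implies it.
Countermodel: at the initial state g = 7, h = -5, w = 7, the precondition holds but the weakest precondition fails.
Answer: invalid


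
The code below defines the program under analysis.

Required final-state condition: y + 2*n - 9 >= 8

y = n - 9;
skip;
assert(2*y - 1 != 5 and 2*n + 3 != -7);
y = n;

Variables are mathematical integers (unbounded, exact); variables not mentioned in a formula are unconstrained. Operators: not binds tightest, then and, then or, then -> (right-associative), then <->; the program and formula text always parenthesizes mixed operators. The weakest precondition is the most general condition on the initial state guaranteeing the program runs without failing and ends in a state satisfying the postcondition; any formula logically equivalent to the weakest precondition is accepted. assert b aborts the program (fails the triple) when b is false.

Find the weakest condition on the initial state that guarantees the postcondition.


Working backward. After the program, the postcondition y + 2*n - 9 >= 8 must hold; in canonical form it is 2*n + y >= 17.
Before y := n: 3*n >= 17
Before assert 2*y - 1 != 5 and 2*n + 3 != -7: 2*y != 6 and 2*n != -10 and 3*n >= 17
Before skip: 2*y != 6 and 2*n != -10 and 3*n >= 17
Before y := n - 9: 2*n != 24 and 2*n != -10 and 3*n >= 17
Answer: WP = 2*n != 24 and 2*n != -10 and 3*n >= 17


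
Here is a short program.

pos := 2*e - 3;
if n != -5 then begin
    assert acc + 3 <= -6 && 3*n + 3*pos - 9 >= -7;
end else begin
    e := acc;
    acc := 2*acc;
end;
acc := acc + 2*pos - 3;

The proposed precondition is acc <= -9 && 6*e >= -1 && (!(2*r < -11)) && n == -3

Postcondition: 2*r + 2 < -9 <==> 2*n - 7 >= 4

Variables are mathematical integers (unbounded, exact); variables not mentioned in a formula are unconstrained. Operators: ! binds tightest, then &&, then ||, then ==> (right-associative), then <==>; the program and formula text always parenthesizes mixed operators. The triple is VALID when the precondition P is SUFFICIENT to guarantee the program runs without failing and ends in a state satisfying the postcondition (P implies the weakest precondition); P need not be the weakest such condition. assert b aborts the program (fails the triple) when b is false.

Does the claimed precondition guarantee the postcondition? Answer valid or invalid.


Working backward. After the program, the postcondition 2*r + 2 < -9 <==> 2*n - 7 >= 4 must hold; in canonical form it is 2*r < -11 <==> 2*n >= 11.
Before acc := acc + 2*pos - 3: 2*r < -11 <==> 2*n >= 11
Then branch requires acc <= -9 && 3*n + 3*pos >= 2 && (2*r < -11 <==> 2*n >= 11); else branch requires 2*r < -11 <==> 2*n >= 11.
Before the if: (n != -5 ==> (acc <= -9 && 3*n + 3*pos >= 2 && (2*r < -11 <==> 2*n >= 11))) && ((!(n != -5)) ==> (2*r < -11 <==> 2*n >= 11))
Before pos := 2*e - 3: (n != -5 ==> (acc <= -9 && 6*e + 3*n >= 11 && (2*r < -11 <==> 2*n >= 11))) && ((!(n != -5)) ==> (2*r < -11 <==> 2*n >= 11))
The weakest precondition is (n != -5 ==> (acc <= -9 && 6*e + 3*n >= 11 && (2*r < -11 <==> 2*n >= 11))) && ((!(n != -5)) ==> (2*r < -11 <==> 2*n >= 11)).
Check whether acc <= -9 && 6*e >= -1 && (!(2*r < -11)) && n == -3 implies it.
Countermodel: at the initial state acc = -9, e = 0, n = -3, r = -5, the precondition holds but the weakest precondition fails.
Answer: invalid


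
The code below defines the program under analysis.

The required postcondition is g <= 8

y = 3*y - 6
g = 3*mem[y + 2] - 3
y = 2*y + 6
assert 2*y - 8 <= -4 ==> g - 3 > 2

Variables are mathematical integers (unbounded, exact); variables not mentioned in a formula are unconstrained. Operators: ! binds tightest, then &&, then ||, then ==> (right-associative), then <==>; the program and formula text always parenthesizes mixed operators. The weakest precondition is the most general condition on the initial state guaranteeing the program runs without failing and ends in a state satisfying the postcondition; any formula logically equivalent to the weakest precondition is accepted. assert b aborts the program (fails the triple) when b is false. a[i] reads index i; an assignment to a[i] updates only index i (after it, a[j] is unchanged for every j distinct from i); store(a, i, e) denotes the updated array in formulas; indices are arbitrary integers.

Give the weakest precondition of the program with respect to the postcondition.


Working backward. After the program, g <= 8 must hold.
Before assert 2*y - 8 <= -4 ==> g - 3 > 2: (2*y <= 4 ==> g > 5) && g <= 8
Before y := 2*y + 6: (4*y <= -8 ==> g > 5) && g <= 8
Before g := 3*mem[y + 2] - 3: (4*y <= -8 ==> 3*mem[y + 2] > 8) && 3*mem[y + 2] <= 11
Before y := 3*y - 6: (12*y <= 16 ==> 3*mem[3*y - 4] > 8) && 3*mem[3*y - 4] <= 11
Answer: WP = (12*y <= 16 ==> 3*mem[3*y - 4] > 8) && 3*mem[3*y - 4] <= 11


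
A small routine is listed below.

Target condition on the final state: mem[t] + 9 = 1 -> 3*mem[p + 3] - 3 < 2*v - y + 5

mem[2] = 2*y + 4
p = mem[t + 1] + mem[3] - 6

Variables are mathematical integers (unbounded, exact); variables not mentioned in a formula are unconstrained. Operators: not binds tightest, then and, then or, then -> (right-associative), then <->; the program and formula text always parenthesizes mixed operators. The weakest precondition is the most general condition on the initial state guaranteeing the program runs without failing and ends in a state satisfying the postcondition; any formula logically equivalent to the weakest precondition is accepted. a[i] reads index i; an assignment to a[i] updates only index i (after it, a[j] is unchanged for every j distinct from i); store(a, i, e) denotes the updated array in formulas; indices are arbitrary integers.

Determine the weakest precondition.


Working backward. After the program, the postcondition mem[t] + 9 = 1 -> 3*mem[p + 3] - 3 < 2*v - y + 5 must hold; in canonical form it is mem[t] = -8 -> 3*mem[p + 3] + y < 2*v + 8.
Before p := mem[t + 1] + mem[3] - 6: mem[t] = -8 -> 3*mem[mem[t + 1] + mem[3] - 3] + y < 2*v + 8
Before mem[2] := 2*y + 4: store(mem, 2, 2*y + 4)[t] = -8 -> 3*store(mem, 2, 2*y + 4)[mem[3] + store(mem, 2, 2*y + 4)[t + 1] - 3] + y < 2*v + 8
Answer: WP = store(mem, 2, 2*y + 4)[t] = -8 -> 3*store(mem, 2, 2*y + 4)[mem[3] + store(mem, 2, 2*y + 4)[t + 1] - 3] + y < 2*v + 8


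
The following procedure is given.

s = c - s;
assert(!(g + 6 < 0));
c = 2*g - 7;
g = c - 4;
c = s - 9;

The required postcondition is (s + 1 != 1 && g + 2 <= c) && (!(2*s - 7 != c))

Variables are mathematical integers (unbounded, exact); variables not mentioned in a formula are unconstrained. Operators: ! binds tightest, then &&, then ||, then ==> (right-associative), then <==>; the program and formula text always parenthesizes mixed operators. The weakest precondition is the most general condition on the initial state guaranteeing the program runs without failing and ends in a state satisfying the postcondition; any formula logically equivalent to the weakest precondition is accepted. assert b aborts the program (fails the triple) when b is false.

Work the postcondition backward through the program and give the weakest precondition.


Working backward. After the program, the postcondition (s + 1 != 1 && g + 2 <= c) && (!(2*s - 7 != c)) must hold; in canonical form it is s != 0 && g <= c - 2 && (!(2*s != c + 7)).
Before c := s - 9: s != 0 && g <= s - 11 && (!(s != -2))
Before g := c - 4: s != 0 && c <= s - 7 && (!(s != -2))
Before c := 2*g - 7: s != 0 && 2*g <= s && (!(s != -2))
Before assert !(g + 6 < 0): (!(g < -6)) && s != 0 && 2*g <= s && (!(s != -2))
Before s := c - s: (!(g < -6)) && c != s && 2*g + s <= c && (!(c != s - 2))
Answer: WP = (!(g < -6)) && c != s && 2*g + s <= c && (!(c != s - 2))


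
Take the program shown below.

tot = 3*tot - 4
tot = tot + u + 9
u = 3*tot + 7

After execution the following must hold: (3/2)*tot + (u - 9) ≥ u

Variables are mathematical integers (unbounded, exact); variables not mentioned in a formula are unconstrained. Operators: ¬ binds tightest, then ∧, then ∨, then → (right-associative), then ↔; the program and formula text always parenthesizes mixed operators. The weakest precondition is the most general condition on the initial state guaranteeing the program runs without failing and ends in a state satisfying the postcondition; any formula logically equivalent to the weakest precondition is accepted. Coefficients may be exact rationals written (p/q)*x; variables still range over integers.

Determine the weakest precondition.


Working backward. After the program, the postcondition (3/2)*tot + (u - 9) ≥ u must hold; in canonical form it is (3/2)*tot ≥ 9.
Before u := 3*tot + 7: (3/2)*tot ≥ 9
Before tot := tot + u + 9: (3/2)*tot + (3/2)*u ≥ -9/2
Before tot := 3*tot - 4: (9/2)*tot + (3/2)*u ≥ 3/2
Answer: WP = (9/2)*tot + (3/2)*u ≥ 3/2


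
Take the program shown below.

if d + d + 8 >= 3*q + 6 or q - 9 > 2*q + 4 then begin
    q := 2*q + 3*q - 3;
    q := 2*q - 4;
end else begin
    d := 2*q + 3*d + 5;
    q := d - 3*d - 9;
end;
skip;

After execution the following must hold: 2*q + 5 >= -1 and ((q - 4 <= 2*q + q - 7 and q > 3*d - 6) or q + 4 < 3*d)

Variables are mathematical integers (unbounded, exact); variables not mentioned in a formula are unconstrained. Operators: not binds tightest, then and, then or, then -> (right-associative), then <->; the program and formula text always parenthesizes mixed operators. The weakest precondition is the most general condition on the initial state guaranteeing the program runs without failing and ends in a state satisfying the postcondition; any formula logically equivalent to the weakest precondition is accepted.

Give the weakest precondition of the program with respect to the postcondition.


Working backward. After the program, the postcondition 2*q + 5 >= -1 and ((q - 4 <= 2*q + q - 7 and q > 3*d - 6) or q + 4 < 3*d) must hold; in canonical form it is 2*q >= -6 and ((2*q >= 3 and q > 3*d - 6) or q < 3*d - 4).
Before skip: 2*q >= -6 and ((2*q >= 3 and q > 3*d - 6) or q < 3*d - 4)
Then branch requires 20*q >= 14 and ((20*q >= 23 and 10*q > 3*d + 4) or 10*q < 3*d + 6); else branch requires 12*d + 8*q <= -32 and ((12*d + 8*q <= -41 and 15*d + 10*q < -28) or 15*d + 10*q > -30).
Before the if: ((2*d >= 3*q - 2 or q < -13) -> (20*q >= 14 and ((20*q >= 23 and 10*q > 3*d + 4) or 10*q < 3*d + 6))) and ((not (2*d >= 3*q - 2 or q < -13)) -> (12*d + 8*q <= -32 and ((12*d + 8*q <= -41 and 15*d + 10*q < -28) or 15*d + 10*q > -30)))
Answer: WP = ((2*d >= 3*q - 2 or q < -13) -> (20*q >= 14 and ((20*q >= 23 and 10*q > 3*d + 4) or 10*q < 3*d + 6))) and ((not (2*d >= 3*q - 2 or q < -13)) -> (12*d + 8*q <= -32 and ((12*d + 8*q <= -41 and 15*d + 10*q < -28) or 15*d + 10*q > -30)))


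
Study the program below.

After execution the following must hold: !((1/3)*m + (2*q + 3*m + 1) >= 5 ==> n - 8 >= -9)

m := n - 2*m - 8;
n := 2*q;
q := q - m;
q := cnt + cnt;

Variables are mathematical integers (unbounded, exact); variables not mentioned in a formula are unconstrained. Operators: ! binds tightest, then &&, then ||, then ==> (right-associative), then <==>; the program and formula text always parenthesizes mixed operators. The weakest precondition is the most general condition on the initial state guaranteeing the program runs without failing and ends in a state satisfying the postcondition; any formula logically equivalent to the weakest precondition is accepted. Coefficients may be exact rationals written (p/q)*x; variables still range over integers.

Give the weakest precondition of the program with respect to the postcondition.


Working backward. After the program, the postcondition !((1/3)*m + (2*q + 3*m + 1) >= 5 ==> n - 8 >= -9) must hold; in canonical form it is !((10/3)*m + 2*q >= 4 ==> n >= -1).
Before q := cnt + cnt: !(4*cnt + (10/3)*m >= 4 ==> n >= -1)
Before q := q - m: !(4*cnt + (10/3)*m >= 4 ==> n >= -1)
Before n := 2*q: !(4*cnt + (10/3)*m >= 4 ==> 2*q >= -1)
Before m := n - 2*m - 8: !(4*cnt + (10/3)*n >= (20/3)*m + 92/3 ==> 2*q >= -1)
Answer: WP = !(4*cnt + (10/3)*n >= (20/3)*m + 92/3 ==> 2*q >= -1)


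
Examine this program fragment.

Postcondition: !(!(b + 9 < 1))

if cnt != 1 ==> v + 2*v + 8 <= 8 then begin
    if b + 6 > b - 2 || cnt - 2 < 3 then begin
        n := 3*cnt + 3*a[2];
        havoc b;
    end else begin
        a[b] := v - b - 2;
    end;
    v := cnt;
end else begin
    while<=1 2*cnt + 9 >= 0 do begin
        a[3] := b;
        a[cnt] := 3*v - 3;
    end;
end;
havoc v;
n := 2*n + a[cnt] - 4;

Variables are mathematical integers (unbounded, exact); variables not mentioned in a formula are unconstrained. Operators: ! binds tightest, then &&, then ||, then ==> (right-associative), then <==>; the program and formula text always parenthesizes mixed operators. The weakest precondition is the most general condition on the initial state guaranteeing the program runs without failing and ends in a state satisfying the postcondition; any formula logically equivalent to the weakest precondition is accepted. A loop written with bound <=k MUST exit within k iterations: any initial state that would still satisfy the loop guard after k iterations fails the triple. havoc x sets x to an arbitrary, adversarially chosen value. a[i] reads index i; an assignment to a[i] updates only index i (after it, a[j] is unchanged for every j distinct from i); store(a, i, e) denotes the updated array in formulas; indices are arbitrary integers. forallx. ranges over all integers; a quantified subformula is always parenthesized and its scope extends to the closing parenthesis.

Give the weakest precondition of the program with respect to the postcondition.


Working backward. After the program, the postcondition !(!(b + 9 < 1)) must hold; in canonical form it is b < -8.
Before n := 2*n + a[cnt] - 4: b < -8
Before havoc v: b < -8
Then branch requires forall b_1. b_1 < -8; else branch requires (2*cnt >= -9 ==> ((!(2*cnt >= -9)) && b < -8)) && ((!(2*cnt >= -9)) ==> b < -8).
Before the if: ((cnt != 1 ==> 3*v <= 0) ==> (forall b_1. b_1 < -8)) && ((!(cnt != 1 ==> 3*v <= 0)) ==> ((2*cnt >= -9 ==> ((!(2*cnt >= -9)) && b < -8)) && ((!(2*cnt >= -9)) ==> b < -8)))
Answer: WP = ((cnt != 1 ==> 3*v <= 0) ==> (forall b_1. b_1 < -8)) && ((!(cnt != 1 ==> 3*v <= 0)) ==> ((2*cnt >= -9 ==> ((!(2*cnt >= -9)) && b < -8)) && ((!(2*cnt >= -9)) ==> b < -8)))


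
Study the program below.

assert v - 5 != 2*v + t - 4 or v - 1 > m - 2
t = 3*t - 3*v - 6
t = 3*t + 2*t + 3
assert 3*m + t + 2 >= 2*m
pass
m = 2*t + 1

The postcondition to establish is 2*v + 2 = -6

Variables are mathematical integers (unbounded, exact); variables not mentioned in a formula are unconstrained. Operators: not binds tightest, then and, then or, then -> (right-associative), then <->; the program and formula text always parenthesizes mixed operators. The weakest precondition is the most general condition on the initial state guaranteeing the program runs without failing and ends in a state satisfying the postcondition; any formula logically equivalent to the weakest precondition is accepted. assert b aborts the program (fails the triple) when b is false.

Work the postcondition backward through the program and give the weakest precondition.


Working backward. After the program, the postcondition 2*v + 2 = -6 must hold; in canonical form it is 2*v = -8.
Before m := 2*t + 1: 2*v = -8
Before skip: 2*v = -8
Before assert 3*m + t + 2 >= 2*m: m + t >= -2 and 2*v = -8
Before t := 3*t + 2*t + 3: m + 5*t >= -5 and 2*v = -8
Before t := 3*t - 3*v - 6: m + 15*t >= 15*v + 25 and 2*v = -8
Before assert v - 5 != 2*v + t - 4 or v - 1 > m - 2: (t + v != -1 or v > m - 1) and m + 15*t >= 15*v + 25 and 2*v = -8
Answer: WP = (t + v != -1 or v > m - 1) and m + 15*t >= 15*v + 25 and 2*v = -8


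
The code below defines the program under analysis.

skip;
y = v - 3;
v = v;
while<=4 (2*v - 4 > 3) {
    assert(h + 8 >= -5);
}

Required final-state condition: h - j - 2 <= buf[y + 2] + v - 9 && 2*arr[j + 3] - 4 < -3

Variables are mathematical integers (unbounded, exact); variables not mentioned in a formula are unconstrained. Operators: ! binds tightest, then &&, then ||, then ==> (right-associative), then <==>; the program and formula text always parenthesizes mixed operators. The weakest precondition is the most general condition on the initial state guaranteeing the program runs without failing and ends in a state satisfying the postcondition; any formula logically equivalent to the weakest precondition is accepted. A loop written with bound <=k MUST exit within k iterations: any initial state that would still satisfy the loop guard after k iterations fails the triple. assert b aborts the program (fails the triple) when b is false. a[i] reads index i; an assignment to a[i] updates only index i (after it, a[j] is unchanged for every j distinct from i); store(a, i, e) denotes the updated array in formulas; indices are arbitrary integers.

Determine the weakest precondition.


Working backward. After the program, the postcondition h - j - 2 <= buf[y + 2] + v - 9 && 2*arr[j + 3] - 4 < -3 must hold; in canonical form it is h <= buf[y + 2] + j + v - 7 && 2*arr[j + 3] < 1.
Before the loop (bound <=4), unroll the exhaustion recursion (WP_0 = exit-now case; WP_j = one more guarded iteration, up to j = 4):
  WP_0: (!(2*v > 7)) && h <= buf[y + 2] + j + v - 7 && 2*arr[j + 3] < 1
  WP_1: (2*v > 7 ==> (h >= -13 && (!(2*v > 7)) && h <= buf[y + 2] + j + v - 7 && 2*arr[j + 3] < 1)) && ((!(2*v > 7)) ==> (h <= buf[y + 2] + j + v - 7 && 2*arr[j + 3] < 1))
  WP_2: (2*v > 7 ==> (h >= -13 && (2*v > 7 ==> (h >= -13 && (!(2*v > 7)) && h <= buf[y + 2] + j + v - 7 && 2*arr[j + 3] < 1)) && ((!(2*v > 7)) ==> (h <= buf[y + 2] + j + v - 7 && 2*arr[j + 3] < 1)))) && ((!(2*v > 7)) ==> (h <= buf[y + 2] + j + v - 7 && 2*arr[j + 3] < 1))
  WP_3: (2*v > 7 ==> (h >= -13 && (2*v > 7 ==> (h >= -13 && (2*v > 7 ==> (h >= -13 && (!(2*v > 7)) && h <= buf[y + 2] + j + v - 7 && 2*arr[j + 3] < 1)) && ((!(2*v > 7)) ==> (h <= buf[y + 2] + j + v - 7 && 2*arr[j + 3] < 1)))) && ((!(2*v > 7)) ==> (h <= buf[y + 2] + j + v - 7 && 2*arr[j + 3] < 1)))) && ((!(2*v > 7)) ==> (h <= buf[y + 2] + j + v - 7 && 2*arr[j + 3] < 1))
  WP_4: (2*v > 7 ==> (h >= -13 && (2*v > 7 ==> (h >= -13 && (2*v > 7 ==> (h >= -13 && (2*v > 7 ==> (h >= -13 && (!(2*v > 7)) && h <= buf[y + 2] + j + v - 7 && 2*arr[j + 3] < 1)) && ((!(2*v > 7)) ==> (h <= buf[y + 2] + j + v - 7 && 2*arr[j + 3] < 1)))) && ((!(2*v > 7)) ==> (h <= buf[y + 2] + j + v - 7 && 2*arr[j + 3] < 1)))) && ((!(2*v > 7)) ==> (h <= buf[y + 2] + j + v - 7 && 2*arr[j + 3] < 1)))) && ((!(2*v > 7)) ==> (h <= buf[y + 2] + j + v - 7 && 2*arr[j + 3] < 1))
So before the loop: (2*v > 7 ==> (h >= -13 && (2*v > 7 ==> (h >= -13 && (2*v > 7 ==> (h >= -13 && (2*v > 7 ==> (h >= -13 && (!(2*v > 7)) && h <= buf[y + 2] + j + v - 7 && 2*arr[j + 3] < 1)) && ((!(2*v > 7)) ==> (h <= buf[y + 2] + j + v - 7 && 2*arr[j + 3] < 1)))) && ((!(2*v > 7)) ==> (h <= buf[y + 2] + j + v - 7 && 2*arr[j + 3] < 1)))) && ((!(2*v > 7)) ==> (h <= buf[y + 2] + j + v - 7 && 2*arr[j + 3] < 1)))) && ((!(2*v > 7)) ==> (h <= buf[y + 2] + j + v - 7 && 2*arr[j + 3] < 1))
Before v := v: (2*v > 7 ==> (h >= -13 && (2*v > 7 ==> (h >= -13 && (2*v > 7 ==> (h >= -13 && (2*v > 7 ==> (h >= -13 && (!(2*v > 7)) && h <= buf[y + 2] + j + v - 7 && 2*arr[j + 3] < 1)) && ((!(2*v > 7)) ==> (h <= buf[y + 2] + j + v - 7 && 2*arr[j + 3] < 1)))) && ((!(2*v > 7)) ==> (h <= buf[y + 2] + j + v - 7 && 2*arr[j + 3] < 1)))) && ((!(2*v > 7)) ==> (h <= buf[y + 2] + j + v - 7 && 2*arr[j + 3] < 1)))) && ((!(2*v > 7)) ==> (h <= buf[y + 2] + j + v - 7 && 2*arr[j + 3] < 1))
Before y := v - 3: (2*v > 7 ==> (h >= -13 && (2*v > 7 ==> (h >= -13 && (2*v > 7 ==> (h >= -13 && (2*v > 7 ==> (h >= -13 && (!(2*v > 7)) && h <= buf[v - 1] + j + v - 7 && 2*arr[j + 3] < 1)) && ((!(2*v > 7)) ==> (h <= buf[v - 1] + j + v - 7 && 2*arr[j + 3] < 1)))) && ((!(2*v > 7)) ==> (h <= buf[v - 1] + j + v - 7 && 2*arr[j + 3] < 1)))) && ((!(2*v > 7)) ==> (h <= buf[v - 1] + j + v - 7 && 2*arr[j + 3] < 1)))) && ((!(2*v > 7)) ==> (h <= buf[v - 1] + j + v - 7 && 2*arr[j + 3] < 1))
Before skip: (2*v > 7 ==> (h >= -13 && (2*v > 7 ==> (h >= -13 && (2*v > 7 ==> (h >= -13 && (2*v > 7 ==> (h >= -13 && (!(2*v > 7)) && h <= buf[v - 1] + j + v - 7 && 2*arr[j + 3] < 1)) && ((!(2*v > 7)) ==> (h <= buf[v - 1] + j + v - 7 && 2*arr[j + 3] < 1)))) && ((!(2*v > 7)) ==> (h <= buf[v - 1] + j + v - 7 && 2*arr[j + 3] < 1)))) && ((!(2*v > 7)) ==> (h <= buf[v - 1] + j + v - 7 && 2*arr[j + 3] < 1)))) && ((!(2*v > 7)) ==> (h <= buf[v - 1] + j + v - 7 && 2*arr[j + 3] < 1))
Answer: WP = (2*v > 7 ==> (h >= -13 && (2*v > 7 ==> (h >= -13 && (2*v > 7 ==> (h >= -13 && (2*v > 7 ==> (h >= -13 && (!(2*v > 7)) && h <= buf[v - 1] + j + v - 7 && 2*arr[j + 3] < 1)) && ((!(2*v > 7)) ==> (h <= buf[v - 1] + j + v - 7 && 2*arr[j + 3] < 1)))) && ((!(2*v > 7)) ==> (h <= buf[v - 1] + j + v - 7 && 2*arr[j + 3] < 1)))) && ((!(2*v > 7)) ==> (h <= buf[v - 1] + j + v - 7 && 2*arr[j + 3] < 1)))) && ((!(2*v > 7)) ==> (h <= buf[v - 1] + j + v - 7 && 2*arr[j + 3] < 1))
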